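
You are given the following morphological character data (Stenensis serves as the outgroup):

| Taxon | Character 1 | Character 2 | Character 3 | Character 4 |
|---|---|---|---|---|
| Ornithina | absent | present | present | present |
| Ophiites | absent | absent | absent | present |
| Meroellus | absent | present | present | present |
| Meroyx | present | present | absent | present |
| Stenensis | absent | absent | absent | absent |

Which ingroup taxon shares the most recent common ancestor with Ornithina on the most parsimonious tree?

Meroellus

The outgroup has state 'absent' for every character, so 'present' is the derived state throughout.
Character 1 (derived state 'present') is unique to Meroyx (autapomorphy; uninformative for grouping).
Character 2 (derived state 'present') is shared by Meroellus, Meroyx, and Ornithina — a synapomorphy uniting that clade.
Character 3 (derived state 'present') is shared by Meroellus and Ornithina — a synapomorphy uniting that clade.
Character 4 (derived state 'present') is shared by all ingroup taxa — unites the whole ingroup.
Most parsimonious ingroup topology: (Ophiites,((Ornithina,Meroellus),Meroyx)).
Ornithina and Meroellus form a cherry on this tree, so they are sister taxa.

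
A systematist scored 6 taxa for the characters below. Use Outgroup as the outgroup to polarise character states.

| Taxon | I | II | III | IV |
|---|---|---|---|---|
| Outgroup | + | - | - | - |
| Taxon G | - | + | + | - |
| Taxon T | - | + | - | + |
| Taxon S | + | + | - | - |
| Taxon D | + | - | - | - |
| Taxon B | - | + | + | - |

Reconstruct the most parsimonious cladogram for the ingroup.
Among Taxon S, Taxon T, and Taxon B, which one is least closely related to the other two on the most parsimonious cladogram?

Taxon S

Character polarity is set by the outgroup: the derived state is whichever differs from the outgroup's state, so for I the derived state is '-', and for the remaining characters it is '+'.
I: derived state '-' in Taxon B, Taxon G, and Taxon T only — synapomorphy for {Taxon B, Taxon G, Taxon T}.
Only Taxon B, Taxon G, Taxon S, and Taxon T show the derived state '+' for II, supporting them as a clade.
III: derived state '+' in Taxon B and Taxon G only — synapomorphy for {Taxon B, Taxon G}.
IV (derived state '+') is unique to Taxon T (autapomorphy; uninformative for grouping).
Most parsimonious ingroup topology: ((((Taxon G,Taxon B),Taxon T),Taxon S),Taxon D).
Taxon T and Taxon B share a more recent common ancestor with each other than either does with Taxon S, so Taxon S is the least closely related of the three.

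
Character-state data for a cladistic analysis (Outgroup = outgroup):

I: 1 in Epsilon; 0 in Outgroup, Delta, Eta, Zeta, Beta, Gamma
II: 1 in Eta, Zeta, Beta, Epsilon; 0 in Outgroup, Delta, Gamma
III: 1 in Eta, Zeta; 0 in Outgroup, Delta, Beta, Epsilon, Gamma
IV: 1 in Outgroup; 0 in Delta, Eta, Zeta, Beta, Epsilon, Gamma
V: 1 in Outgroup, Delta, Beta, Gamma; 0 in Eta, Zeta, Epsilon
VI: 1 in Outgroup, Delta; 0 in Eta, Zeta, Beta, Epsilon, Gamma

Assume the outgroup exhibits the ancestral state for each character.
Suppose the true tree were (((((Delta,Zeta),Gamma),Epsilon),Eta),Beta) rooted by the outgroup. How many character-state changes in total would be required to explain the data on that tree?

12

Map each character onto (((((Delta,Zeta),Gamma),Epsilon),Eta),Beta) (rooted by Outgroup) and count the minimum state changes it requires (Fitch parsimony):
I: 1; II: 3; III: 2; IV: 1; V: 3; VI: 2.
Total tree length = 12.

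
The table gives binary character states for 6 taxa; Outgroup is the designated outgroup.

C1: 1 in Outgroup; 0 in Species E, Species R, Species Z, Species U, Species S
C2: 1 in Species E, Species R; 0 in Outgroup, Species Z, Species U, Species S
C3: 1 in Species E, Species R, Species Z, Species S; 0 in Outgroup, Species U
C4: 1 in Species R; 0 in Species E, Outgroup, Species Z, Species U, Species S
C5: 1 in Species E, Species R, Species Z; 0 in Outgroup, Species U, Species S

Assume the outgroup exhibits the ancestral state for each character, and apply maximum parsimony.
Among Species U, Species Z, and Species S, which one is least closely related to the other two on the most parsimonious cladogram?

Species U

Character polarity is set by the outgroup: the derived state is whichever differs from the outgroup's state, so for C1 the derived state is '0', and for the remaining characters it is '1'.
C1 (derived state '0') is shared by all ingroup taxa — unites the whole ingroup.
C2: derived state '1' in Species E and Species R only — synapomorphy for {Species E, Species R}.
C3: derived state '1' in Species E, Species R, Species S, and Species Z only — synapomorphy for {Species E, Species R, Species S, Species Z}.
C4 (derived state '1') is unique to Species R (autapomorphy; uninformative for grouping).
Only Species E, Species R, and Species Z show the derived state '1' for C5, supporting them as a clade.
Most parsimonious ingroup topology: ((((Species E,Species R),Species Z),Species S),Species U).
Species Z and Species S share a more recent common ancestor with each other than either does with Species U, so Species U is the least closely related of the three.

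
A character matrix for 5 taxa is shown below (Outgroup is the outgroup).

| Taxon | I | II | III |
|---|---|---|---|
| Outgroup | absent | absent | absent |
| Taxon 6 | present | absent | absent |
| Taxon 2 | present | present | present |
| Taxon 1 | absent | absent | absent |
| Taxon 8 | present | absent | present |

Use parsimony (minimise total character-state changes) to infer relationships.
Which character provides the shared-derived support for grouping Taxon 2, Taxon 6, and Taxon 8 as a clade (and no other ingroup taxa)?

The outgroup has state 'absent' for every character, so 'present' is the derived state throughout.
I: derived state 'present' in Taxon 2, Taxon 6, and Taxon 8 only — synapomorphy for {Taxon 2, Taxon 6, Taxon 8}.
II: derived state 'present' in Taxon 2 only — an autapomorphy, so it tells us nothing about relationships among taxa.
III (derived state 'present') is shared by Taxon 2 and Taxon 8 — a synapomorphy uniting that clade.
Most parsimonious ingroup topology: ((Taxon 6,(Taxon 2,Taxon 8)),Taxon 1).
The clade {Taxon 2, Taxon 6, Taxon 8} is supported by I: its derived state 'present' occurs in exactly those taxa and in no other taxon (including the outgroup).

I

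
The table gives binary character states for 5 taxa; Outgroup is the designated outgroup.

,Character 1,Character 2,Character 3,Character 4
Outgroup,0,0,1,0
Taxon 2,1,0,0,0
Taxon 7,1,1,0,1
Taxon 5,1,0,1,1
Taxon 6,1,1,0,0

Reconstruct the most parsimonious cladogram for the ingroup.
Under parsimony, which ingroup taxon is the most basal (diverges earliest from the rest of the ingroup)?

Taxon 5

Character polarity is set by the outgroup: the derived state is whichever differs from the outgroup's state, so for Character 3 the derived state is '0', and for the remaining characters it is '1'.
All ingroup taxa share the derived state '1' for Character 1; it defines the ingroup but does not resolve relationships within it.
Only Taxon 6 and Taxon 7 show the derived state '1' for Character 2, supporting them as a clade.
Character 3: derived state '0' in Taxon 2, Taxon 6, and Taxon 7 only — synapomorphy for {Taxon 2, Taxon 6, Taxon 7}.
Character 4 (state '1') occurs in Taxon 5 and Taxon 7 but conflicts with the nesting implied by the other characters — most parsimoniously interpreted as homoplasy.
Most parsimonious ingroup topology: ((Taxon 2,(Taxon 7,Taxon 6)),Taxon 5).
Taxon 5 is sister to the clade containing all other ingroup taxa, so it is the earliest-diverging (most basal) ingroup lineage.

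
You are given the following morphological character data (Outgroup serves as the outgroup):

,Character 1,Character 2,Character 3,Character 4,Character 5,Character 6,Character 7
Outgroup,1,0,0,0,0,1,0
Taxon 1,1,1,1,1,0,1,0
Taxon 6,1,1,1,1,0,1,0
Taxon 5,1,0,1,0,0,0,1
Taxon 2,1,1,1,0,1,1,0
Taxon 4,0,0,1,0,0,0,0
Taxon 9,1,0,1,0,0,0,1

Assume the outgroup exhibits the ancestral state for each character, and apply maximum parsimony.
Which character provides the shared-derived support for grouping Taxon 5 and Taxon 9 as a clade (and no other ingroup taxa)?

Character polarity is set by the outgroup: the derived state is whichever differs from the outgroup's state, so for Character 1, Character 6 the derived state is '0', and for the remaining characters it is '1'.
Character 1 (derived state '0') is unique to Taxon 4 (autapomorphy; uninformative for grouping).
Character 2 (derived state '1') is shared by Taxon 1, Taxon 2, and Taxon 6 — a synapomorphy uniting that clade.
Character 3 (derived state '1') is shared by all ingroup taxa — unites the whole ingroup.
Character 4: derived state '1' in Taxon 1 and Taxon 6 only — synapomorphy for {Taxon 1, Taxon 6}.
Character 5: derived state '1' in Taxon 2 only — an autapomorphy, so it tells us nothing about relationships among taxa.
Only Taxon 4, Taxon 5, and Taxon 9 show the derived state '0' for Character 6, supporting them as a clade.
Character 7: derived state '1' in Taxon 5 and Taxon 9 only — synapomorphy for {Taxon 5, Taxon 9}.
Most parsimonious ingroup topology: (((Taxon 1,Taxon 6),Taxon 2),((Taxon 5,Taxon 9),Taxon 4)).
The clade {Taxon 5, Taxon 9} is supported by Character 7: its derived state '1' occurs in exactly those taxa and in no other taxon (including the outgroup).

Character 7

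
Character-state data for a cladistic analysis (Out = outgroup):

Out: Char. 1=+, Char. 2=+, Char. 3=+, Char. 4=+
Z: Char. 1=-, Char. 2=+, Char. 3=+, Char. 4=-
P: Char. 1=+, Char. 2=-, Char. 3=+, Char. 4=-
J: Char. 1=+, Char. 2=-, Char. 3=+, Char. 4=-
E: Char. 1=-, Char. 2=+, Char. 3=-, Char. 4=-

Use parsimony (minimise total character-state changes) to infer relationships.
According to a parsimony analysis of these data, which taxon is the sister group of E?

The outgroup has state '+' for every character, so '-' is the derived state throughout.
Char. 1: derived state '-' in E and Z only — synapomorphy for {E, Z}.
Char. 2: derived state '-' in J and P only — synapomorphy for {J, P}.
Char. 3 (derived state '-') is unique to E (autapomorphy; uninformative for grouping).
Char. 4 (derived state '-') is shared by all ingroup taxa — unites the whole ingroup.
Most parsimonious ingroup topology: ((Z,E),(P,J)).
E and Z form a cherry on this tree, so they are sister taxa.

Z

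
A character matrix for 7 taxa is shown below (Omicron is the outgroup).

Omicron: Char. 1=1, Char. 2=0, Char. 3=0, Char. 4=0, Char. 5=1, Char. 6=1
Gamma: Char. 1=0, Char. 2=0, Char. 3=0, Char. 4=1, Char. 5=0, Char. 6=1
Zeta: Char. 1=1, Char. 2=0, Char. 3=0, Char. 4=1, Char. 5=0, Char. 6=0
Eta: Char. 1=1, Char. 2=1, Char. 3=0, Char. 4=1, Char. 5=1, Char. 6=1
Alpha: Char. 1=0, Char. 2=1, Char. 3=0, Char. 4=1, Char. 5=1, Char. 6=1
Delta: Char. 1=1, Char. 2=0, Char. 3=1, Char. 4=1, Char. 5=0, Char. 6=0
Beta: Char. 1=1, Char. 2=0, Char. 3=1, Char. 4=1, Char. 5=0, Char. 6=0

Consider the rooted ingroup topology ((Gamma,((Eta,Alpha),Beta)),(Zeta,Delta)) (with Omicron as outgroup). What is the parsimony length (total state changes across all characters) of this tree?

Map each character onto ((Gamma,((Eta,Alpha),Beta)),(Zeta,Delta)) (rooted by Omicron) and count the minimum state changes it requires (Fitch parsimony):
Char. 1: 2; Char. 2: 1; Char. 3: 2; Char. 4: 1; Char. 5: 2; Char. 6: 2.
Total tree length = 10.

10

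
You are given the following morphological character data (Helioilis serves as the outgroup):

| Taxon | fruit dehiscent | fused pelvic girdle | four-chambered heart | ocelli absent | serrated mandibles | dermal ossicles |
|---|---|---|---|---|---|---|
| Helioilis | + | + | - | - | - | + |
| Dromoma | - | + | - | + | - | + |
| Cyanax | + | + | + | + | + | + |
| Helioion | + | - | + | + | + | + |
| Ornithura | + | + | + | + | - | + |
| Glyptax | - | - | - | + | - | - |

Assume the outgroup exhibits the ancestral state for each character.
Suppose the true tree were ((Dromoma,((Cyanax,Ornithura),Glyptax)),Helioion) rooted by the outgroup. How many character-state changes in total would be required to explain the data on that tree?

10

Map each character onto ((Dromoma,((Cyanax,Ornithura),Glyptax)),Helioion) (rooted by Helioilis) and count the minimum state changes it requires (Fitch parsimony):
fruit dehiscent: 2; fused pelvic girdle: 2; four-chambered heart: 2; ocelli absent: 1; serrated mandibles: 2; dermal ossicles: 1.
Total tree length = 10.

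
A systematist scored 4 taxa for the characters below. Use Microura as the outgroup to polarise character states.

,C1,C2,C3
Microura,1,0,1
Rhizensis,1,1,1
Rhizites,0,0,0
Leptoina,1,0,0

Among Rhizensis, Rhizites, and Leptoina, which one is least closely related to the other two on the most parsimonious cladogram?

Rhizensis

Character polarity is set by the outgroup: the derived state is whichever differs from the outgroup's state, so for C1, C3 the derived state is '0', and for the remaining characters it is '1'.
C1 (derived state '0') is unique to Rhizites (autapomorphy; uninformative for grouping).
C2 (derived state '1') is unique to Rhizensis (autapomorphy; uninformative for grouping).
C3 (derived state '0') is shared by Leptoina and Rhizites — a synapomorphy uniting that clade.
Most parsimonious ingroup topology: (Rhizensis,(Rhizites,Leptoina)).
Leptoina and Rhizites share a more recent common ancestor with each other than either does with Rhizensis, so Rhizensis is the least closely related of the three.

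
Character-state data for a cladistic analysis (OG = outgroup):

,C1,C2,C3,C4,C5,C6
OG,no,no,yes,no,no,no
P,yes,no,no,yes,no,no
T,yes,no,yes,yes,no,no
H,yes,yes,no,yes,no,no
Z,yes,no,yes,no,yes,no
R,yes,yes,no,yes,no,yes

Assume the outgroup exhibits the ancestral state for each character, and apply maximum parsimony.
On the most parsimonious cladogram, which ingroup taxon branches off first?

Z

Character polarity is set by the outgroup: the derived state is whichever differs from the outgroup's state, so for C3 the derived state is 'no', and for the remaining characters it is 'yes'.
C1 (derived state 'yes') is shared by all ingroup taxa — unites the whole ingroup.
C2 (derived state 'yes') is shared by H and R — a synapomorphy uniting that clade.
C3: derived state 'no' in H, P, and R only — synapomorphy for {H, P, R}.
C4 (derived state 'yes') is shared by H, P, R, and T — a synapomorphy uniting that clade.
C5: derived state 'yes' in Z only — an autapomorphy, so it tells us nothing about relationships among taxa.
C6: derived state 'yes' in R only — an autapomorphy, so it tells us nothing about relationships among taxa.
Most parsimonious ingroup topology: (((P,(H,R)),T),Z).
Z is sister to the clade containing all other ingroup taxa, so it is the earliest-diverging (most basal) ingroup lineage.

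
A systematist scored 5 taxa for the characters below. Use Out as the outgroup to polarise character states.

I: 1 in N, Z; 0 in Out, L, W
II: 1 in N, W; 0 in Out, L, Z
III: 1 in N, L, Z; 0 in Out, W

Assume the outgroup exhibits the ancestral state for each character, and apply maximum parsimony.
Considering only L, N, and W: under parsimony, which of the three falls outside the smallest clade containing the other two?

W

The outgroup has state '0' for every character, so '1' is the derived state throughout.
I (derived state '1') is shared by N and Z — a synapomorphy uniting that clade.
II (state '1') occurs in N and W but conflicts with the nesting implied by the other characters — most parsimoniously interpreted as homoplasy.
Only L, N, and Z show the derived state '1' for III, supporting them as a clade.
Most parsimonious ingroup topology: (((N,Z),L),W).
N and L share a more recent common ancestor with each other than either does with W, so W is the least closely related of the three.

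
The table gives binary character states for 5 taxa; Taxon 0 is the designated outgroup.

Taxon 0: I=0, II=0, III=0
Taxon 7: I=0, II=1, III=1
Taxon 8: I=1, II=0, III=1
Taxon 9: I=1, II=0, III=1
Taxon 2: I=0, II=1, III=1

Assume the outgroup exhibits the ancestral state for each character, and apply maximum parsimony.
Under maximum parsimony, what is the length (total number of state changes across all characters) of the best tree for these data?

The outgroup has state '0' for every character, so '1' is the derived state throughout.
I (derived state '1') is shared by Taxon 8 and Taxon 9 — a synapomorphy uniting that clade.
II: derived state '1' in Taxon 2 and Taxon 7 only — synapomorphy for {Taxon 2, Taxon 7}.
III (derived state '1') is shared by all ingroup taxa — unites the whole ingroup.
Most parsimonious ingroup topology: ((Taxon 7,Taxon 2),(Taxon 8,Taxon 9)).
Changes per character on this tree: I: 1; II: 1; III: 1.
Total = 3.

3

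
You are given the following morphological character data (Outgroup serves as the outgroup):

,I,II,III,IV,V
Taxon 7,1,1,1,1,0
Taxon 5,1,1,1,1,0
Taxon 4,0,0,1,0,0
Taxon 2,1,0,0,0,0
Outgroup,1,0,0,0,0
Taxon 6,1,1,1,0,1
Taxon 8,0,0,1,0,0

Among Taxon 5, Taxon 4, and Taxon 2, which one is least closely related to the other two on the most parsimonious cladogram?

Character polarity is set by the outgroup: the derived state is whichever differs from the outgroup's state, so for I the derived state is '0', and for the remaining characters it is '1'.
Only Taxon 4 and Taxon 8 show the derived state '0' for I, supporting them as a clade.
II (derived state '1') is shared by Taxon 5, Taxon 6, and Taxon 7 — a synapomorphy uniting that clade.
III (derived state '1') is shared by Taxon 4, Taxon 5, Taxon 6, Taxon 7, and Taxon 8 — a synapomorphy uniting that clade.
IV (derived state '1') is shared by Taxon 5 and Taxon 7 — a synapomorphy uniting that clade.
V: derived state '1' in Taxon 6 only — an autapomorphy, so it tells us nothing about relationships among taxa.
Most parsimonious ingroup topology: (((Taxon 8,Taxon 4),((Taxon 5,Taxon 7),Taxon 6)),Taxon 2).
Taxon 5 and Taxon 4 share a more recent common ancestor with each other than either does with Taxon 2, so Taxon 2 is the least closely related of the three.

Taxon 2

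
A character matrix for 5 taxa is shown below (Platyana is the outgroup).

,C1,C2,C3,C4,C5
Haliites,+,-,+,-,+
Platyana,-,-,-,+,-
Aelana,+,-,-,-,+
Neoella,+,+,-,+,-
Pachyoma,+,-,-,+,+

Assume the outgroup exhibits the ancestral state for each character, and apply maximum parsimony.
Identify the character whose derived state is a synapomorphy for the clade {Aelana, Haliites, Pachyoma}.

C5

Character polarity is set by the outgroup: the derived state is whichever differs from the outgroup's state, so for C4 the derived state is '-', and for the remaining characters it is '+'.
C1 (derived state '+') is shared by all ingroup taxa — unites the whole ingroup.
C2 (derived state '+') is unique to Neoella (autapomorphy; uninformative for grouping).
C3 (derived state '+') is unique to Haliites (autapomorphy; uninformative for grouping).
C4 (derived state '-') is shared by Aelana and Haliites — a synapomorphy uniting that clade.
C5: derived state '+' in Aelana, Haliites, and Pachyoma only — synapomorphy for {Aelana, Haliites, Pachyoma}.
Most parsimonious ingroup topology: (((Haliites,Aelana),Pachyoma),Neoella).
The clade {Aelana, Haliites, Pachyoma} is supported by C5: its derived state '+' occurs in exactly those taxa and in no other taxon (including the outgroup).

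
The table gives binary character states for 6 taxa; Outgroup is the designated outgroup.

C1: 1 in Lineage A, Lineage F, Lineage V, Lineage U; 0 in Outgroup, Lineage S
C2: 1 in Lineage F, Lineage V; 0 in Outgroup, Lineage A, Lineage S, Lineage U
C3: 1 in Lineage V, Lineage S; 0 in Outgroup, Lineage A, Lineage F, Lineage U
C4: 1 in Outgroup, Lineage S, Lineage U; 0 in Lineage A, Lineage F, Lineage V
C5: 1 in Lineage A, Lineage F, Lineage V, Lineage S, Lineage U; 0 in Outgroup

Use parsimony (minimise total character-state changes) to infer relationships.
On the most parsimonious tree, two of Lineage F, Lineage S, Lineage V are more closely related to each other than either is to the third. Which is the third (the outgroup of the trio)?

Lineage S

Character polarity is set by the outgroup: the derived state is whichever differs from the outgroup's state, so for C4 the derived state is '0', and for the remaining characters it is '1'.
C1: derived state '1' in Lineage A, Lineage F, Lineage U, and Lineage V only — synapomorphy for {Lineage A, Lineage F, Lineage U, Lineage V}.
C2 (derived state '1') is shared by Lineage F and Lineage V — a synapomorphy uniting that clade.
C3 groups Lineage S and Lineage V, which is incompatible with the clades supported by the remaining characters; treating it as convergent (homoplasy) costs fewer steps than any alternative tree.
Only Lineage A, Lineage F, and Lineage V show the derived state '0' for C4, supporting them as a clade.
All ingroup taxa share the derived state '1' for C5; it defines the ingroup but does not resolve relationships within it.
Most parsimonious ingroup topology: (((Lineage A,(Lineage F,Lineage V)),Lineage U),Lineage S).
Lineage F and Lineage V share a more recent common ancestor with each other than either does with Lineage S, so Lineage S is the least closely related of the three.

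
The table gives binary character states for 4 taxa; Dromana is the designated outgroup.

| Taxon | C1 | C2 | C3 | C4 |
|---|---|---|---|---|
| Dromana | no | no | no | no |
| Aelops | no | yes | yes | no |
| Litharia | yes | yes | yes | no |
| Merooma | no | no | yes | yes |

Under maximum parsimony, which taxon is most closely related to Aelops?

Litharia

The outgroup has state 'no' for every character, so 'yes' is the derived state throughout.
C1: derived state 'yes' in Litharia only — an autapomorphy, so it tells us nothing about relationships among taxa.
C2 (derived state 'yes') is shared by Aelops and Litharia — a synapomorphy uniting that clade.
All ingroup taxa share the derived state 'yes' for C3; it defines the ingroup but does not resolve relationships within it.
C4: derived state 'yes' in Merooma only — an autapomorphy, so it tells us nothing about relationships among taxa.
Most parsimonious ingroup topology: ((Aelops,Litharia),Merooma).
Aelops and Litharia form a cherry on this tree, so they are sister taxa.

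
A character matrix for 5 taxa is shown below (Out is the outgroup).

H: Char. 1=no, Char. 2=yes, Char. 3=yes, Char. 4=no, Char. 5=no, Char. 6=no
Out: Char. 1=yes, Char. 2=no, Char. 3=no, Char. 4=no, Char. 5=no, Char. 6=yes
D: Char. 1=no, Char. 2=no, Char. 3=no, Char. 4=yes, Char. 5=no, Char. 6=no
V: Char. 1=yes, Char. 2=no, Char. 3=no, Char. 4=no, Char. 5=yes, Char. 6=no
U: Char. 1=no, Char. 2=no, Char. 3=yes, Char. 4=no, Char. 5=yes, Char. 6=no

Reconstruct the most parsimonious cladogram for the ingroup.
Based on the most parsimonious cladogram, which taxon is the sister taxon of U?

H

Character polarity is set by the outgroup: the derived state is whichever differs from the outgroup's state, so for Char. 1, Char. 6 the derived state is 'no', and for the remaining characters it is 'yes'.
Only D, H, and U show the derived state 'no' for Char. 1, supporting them as a clade.
Char. 2: derived state 'yes' in H only — an autapomorphy, so it tells us nothing about relationships among taxa.
Only H and U show the derived state 'yes' for Char. 3, supporting them as a clade.
Char. 4: derived state 'yes' in D only — an autapomorphy, so it tells us nothing about relationships among taxa.
Char. 5 (state 'yes') occurs in U and V but conflicts with the nesting implied by the other characters — most parsimoniously interpreted as homoplasy.
Char. 6 (derived state 'no') is shared by all ingroup taxa — unites the whole ingroup.
Most parsimonious ingroup topology: (V,((H,U),D)).
U and H form a cherry on this tree, so they are sister taxa.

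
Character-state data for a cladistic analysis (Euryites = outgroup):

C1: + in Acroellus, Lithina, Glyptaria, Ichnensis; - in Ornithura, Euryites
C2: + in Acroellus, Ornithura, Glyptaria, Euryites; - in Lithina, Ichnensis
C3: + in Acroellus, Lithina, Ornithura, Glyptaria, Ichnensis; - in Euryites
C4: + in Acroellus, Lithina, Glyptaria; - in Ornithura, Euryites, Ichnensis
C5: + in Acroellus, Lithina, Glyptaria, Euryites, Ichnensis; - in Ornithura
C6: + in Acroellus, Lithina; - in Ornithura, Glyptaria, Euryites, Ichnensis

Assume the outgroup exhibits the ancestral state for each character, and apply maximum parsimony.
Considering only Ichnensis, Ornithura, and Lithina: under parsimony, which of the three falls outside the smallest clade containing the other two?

Ornithura

Character polarity is set by the outgroup: the derived state is whichever differs from the outgroup's state, so for C2, C5 the derived state is '-', and for the remaining characters it is '+'.
C1 (derived state '+') is shared by Acroellus, Glyptaria, Ichnensis, and Lithina — a synapomorphy uniting that clade.
C2 groups Ichnensis and Lithina, which is incompatible with the clades supported by the remaining characters; treating it as convergent (homoplasy) costs fewer steps than any alternative tree.
All ingroup taxa share the derived state '+' for C3; it defines the ingroup but does not resolve relationships within it.
C4: derived state '+' in Acroellus, Glyptaria, and Lithina only — synapomorphy for {Acroellus, Glyptaria, Lithina}.
C5 (derived state '-') is unique to Ornithura (autapomorphy; uninformative for grouping).
Only Acroellus and Lithina show the derived state '+' for C6, supporting them as a clade.
Most parsimonious ingroup topology: ((((Acroellus,Lithina),Glyptaria),Ichnensis),Ornithura).
Lithina and Ichnensis share a more recent common ancestor with each other than either does with Ornithura, so Ornithura is the least closely related of the three.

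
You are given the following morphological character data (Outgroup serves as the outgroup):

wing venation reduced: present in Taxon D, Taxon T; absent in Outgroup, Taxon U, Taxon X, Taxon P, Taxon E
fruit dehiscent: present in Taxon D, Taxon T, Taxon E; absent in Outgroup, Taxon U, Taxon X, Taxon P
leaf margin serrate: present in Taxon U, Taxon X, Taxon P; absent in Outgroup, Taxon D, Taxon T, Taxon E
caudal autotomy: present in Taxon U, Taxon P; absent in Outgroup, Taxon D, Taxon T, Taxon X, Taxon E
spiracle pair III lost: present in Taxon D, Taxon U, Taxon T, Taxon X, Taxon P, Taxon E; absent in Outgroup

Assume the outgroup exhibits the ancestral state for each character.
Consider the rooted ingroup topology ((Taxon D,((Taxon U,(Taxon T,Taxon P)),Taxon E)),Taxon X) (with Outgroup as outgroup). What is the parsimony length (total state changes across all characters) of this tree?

Map each character onto ((Taxon D,((Taxon U,(Taxon T,Taxon P)),Taxon E)),Taxon X) (rooted by Outgroup) and count the minimum state changes it requires (Fitch parsimony):
wing venation reduced: 2; fruit dehiscent: 3; leaf margin serrate: 3; caudal autotomy: 2; spiracle pair III lost: 1.
Total tree length = 11.

11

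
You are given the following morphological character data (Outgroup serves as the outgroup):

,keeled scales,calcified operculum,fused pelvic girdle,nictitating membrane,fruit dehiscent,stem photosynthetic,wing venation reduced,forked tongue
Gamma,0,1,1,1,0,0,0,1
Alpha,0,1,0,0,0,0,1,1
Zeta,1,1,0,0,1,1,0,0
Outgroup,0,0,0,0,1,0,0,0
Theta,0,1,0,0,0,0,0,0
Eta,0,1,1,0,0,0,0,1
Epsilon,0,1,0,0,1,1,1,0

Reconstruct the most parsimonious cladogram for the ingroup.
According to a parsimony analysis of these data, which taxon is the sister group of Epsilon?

Zeta

Character polarity is set by the outgroup: the derived state is whichever differs from the outgroup's state, so for fruit dehiscent the derived state is '0', and for the remaining characters it is '1'.
keeled scales: derived state '1' in Zeta only — an autapomorphy, so it tells us nothing about relationships among taxa.
calcified operculum (derived state '1') is shared by all ingroup taxa — unites the whole ingroup.
fused pelvic girdle: derived state '1' in Eta and Gamma only — synapomorphy for {Eta, Gamma}.
nictitating membrane: derived state '1' in Gamma only — an autapomorphy, so it tells us nothing about relationships among taxa.
Only Alpha, Eta, Gamma, and Theta show the derived state '0' for fruit dehiscent, supporting them as a clade.
Only Epsilon and Zeta show the derived state '1' for stem photosynthetic, supporting them as a clade.
wing venation reduced (state '1') occurs in Alpha and Epsilon but conflicts with the nesting implied by the other characters — most parsimoniously interpreted as homoplasy.
Only Alpha, Eta, and Gamma show the derived state '1' for forked tongue, supporting them as a clade.
Most parsimonious ingroup topology: ((Epsilon,Zeta),(((Eta,Gamma),Alpha),Theta)).
Epsilon and Zeta form a cherry on this tree, so they are sister taxa.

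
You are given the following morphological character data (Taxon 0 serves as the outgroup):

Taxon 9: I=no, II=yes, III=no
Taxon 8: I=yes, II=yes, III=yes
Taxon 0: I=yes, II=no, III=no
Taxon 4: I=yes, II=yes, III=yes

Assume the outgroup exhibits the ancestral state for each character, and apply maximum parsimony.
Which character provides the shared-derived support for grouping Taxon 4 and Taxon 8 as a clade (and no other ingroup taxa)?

III

Character polarity is set by the outgroup: the derived state is whichever differs from the outgroup's state, so for I the derived state is 'no', and for the remaining characters it is 'yes'.
I: derived state 'no' in Taxon 9 only — an autapomorphy, so it tells us nothing about relationships among taxa.
All ingroup taxa share the derived state 'yes' for II; it defines the ingroup but does not resolve relationships within it.
III (derived state 'yes') is shared by Taxon 4 and Taxon 8 — a synapomorphy uniting that clade.
Most parsimonious ingroup topology: ((Taxon 8,Taxon 4),Taxon 9).
The clade {Taxon 4, Taxon 8} is supported by III: its derived state 'yes' occurs in exactly those taxa and in no other taxon (including the outgroup).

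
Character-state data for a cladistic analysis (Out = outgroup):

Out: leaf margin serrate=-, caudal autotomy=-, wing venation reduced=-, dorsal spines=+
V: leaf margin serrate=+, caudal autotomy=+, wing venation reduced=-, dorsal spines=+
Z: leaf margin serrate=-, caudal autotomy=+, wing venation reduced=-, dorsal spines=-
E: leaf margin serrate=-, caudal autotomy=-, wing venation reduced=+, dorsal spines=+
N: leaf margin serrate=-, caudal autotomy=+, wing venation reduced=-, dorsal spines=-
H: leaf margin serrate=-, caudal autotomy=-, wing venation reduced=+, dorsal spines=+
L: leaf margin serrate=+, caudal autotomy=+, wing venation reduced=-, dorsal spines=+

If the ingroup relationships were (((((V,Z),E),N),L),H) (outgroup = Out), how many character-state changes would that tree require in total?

8

Map each character onto (((((V,Z),E),N),L),H) (rooted by Out) and count the minimum state changes it requires (Fitch parsimony):
leaf margin serrate: 2; caudal autotomy: 2; wing venation reduced: 2; dorsal spines: 2.
Total tree length = 8.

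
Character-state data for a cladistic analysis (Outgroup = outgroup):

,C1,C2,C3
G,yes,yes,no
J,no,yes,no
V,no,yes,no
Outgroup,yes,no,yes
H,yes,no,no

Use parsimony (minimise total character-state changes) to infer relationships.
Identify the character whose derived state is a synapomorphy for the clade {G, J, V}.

Character polarity is set by the outgroup: the derived state is whichever differs from the outgroup's state, so for C1, C3 the derived state is 'no', and for the remaining characters it is 'yes'.
C1 (derived state 'no') is shared by J and V — a synapomorphy uniting that clade.
Only G, J, and V show the derived state 'yes' for C2, supporting them as a clade.
All ingroup taxa share the derived state 'no' for C3; it defines the ingroup but does not resolve relationships within it.
Most parsimonious ingroup topology: (((J,V),G),H).
The clade {G, J, V} is supported by C2: its derived state 'yes' occurs in exactly those taxa and in no other taxon (including the outgroup).

C2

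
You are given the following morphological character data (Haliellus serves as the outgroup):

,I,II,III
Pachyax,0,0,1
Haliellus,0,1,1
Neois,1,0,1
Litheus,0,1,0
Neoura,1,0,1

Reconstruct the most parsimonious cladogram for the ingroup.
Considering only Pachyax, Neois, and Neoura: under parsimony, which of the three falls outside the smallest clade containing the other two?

Pachyax

Character polarity is set by the outgroup: the derived state is whichever differs from the outgroup's state, so for II, III the derived state is '0', and for the remaining characters it is '1'.
Only Neois and Neoura show the derived state '1' for I, supporting them as a clade.
II (derived state '0') is shared by Neois, Neoura, and Pachyax — a synapomorphy uniting that clade.
III: derived state '0' in Litheus only — an autapomorphy, so it tells us nothing about relationships among taxa.
Most parsimonious ingroup topology: (Litheus,(Pachyax,(Neoura,Neois))).
Neoura and Neois share a more recent common ancestor with each other than either does with Pachyax, so Pachyax is the least closely related of the three.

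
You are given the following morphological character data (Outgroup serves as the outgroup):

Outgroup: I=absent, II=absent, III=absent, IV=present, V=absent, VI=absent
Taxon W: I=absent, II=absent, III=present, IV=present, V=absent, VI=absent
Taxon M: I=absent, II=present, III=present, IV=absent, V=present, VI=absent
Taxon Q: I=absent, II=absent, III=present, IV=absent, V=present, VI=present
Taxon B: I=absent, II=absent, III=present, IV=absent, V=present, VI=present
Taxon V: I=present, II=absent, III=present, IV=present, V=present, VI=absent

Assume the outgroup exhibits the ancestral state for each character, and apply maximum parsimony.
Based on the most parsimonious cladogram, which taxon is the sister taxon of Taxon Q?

Taxon B

Character polarity is set by the outgroup: the derived state is whichever differs from the outgroup's state, so for IV the derived state is 'absent', and for the remaining characters it is 'present'.
I (derived state 'present') is unique to Taxon V (autapomorphy; uninformative for grouping).
II: derived state 'present' in Taxon M only — an autapomorphy, so it tells us nothing about relationships among taxa.
All ingroup taxa share the derived state 'present' for III; it defines the ingroup but does not resolve relationships within it.
Only Taxon B, Taxon M, and Taxon Q show the derived state 'absent' for IV, supporting them as a clade.
V (derived state 'present') is shared by Taxon B, Taxon M, Taxon Q, and Taxon V — a synapomorphy uniting that clade.
VI (derived state 'present') is shared by Taxon B and Taxon Q — a synapomorphy uniting that clade.
Most parsimonious ingroup topology: (Taxon W,((Taxon M,(Taxon Q,Taxon B)),Taxon V)).
Taxon Q and Taxon B form a cherry on this tree, so they are sister taxa.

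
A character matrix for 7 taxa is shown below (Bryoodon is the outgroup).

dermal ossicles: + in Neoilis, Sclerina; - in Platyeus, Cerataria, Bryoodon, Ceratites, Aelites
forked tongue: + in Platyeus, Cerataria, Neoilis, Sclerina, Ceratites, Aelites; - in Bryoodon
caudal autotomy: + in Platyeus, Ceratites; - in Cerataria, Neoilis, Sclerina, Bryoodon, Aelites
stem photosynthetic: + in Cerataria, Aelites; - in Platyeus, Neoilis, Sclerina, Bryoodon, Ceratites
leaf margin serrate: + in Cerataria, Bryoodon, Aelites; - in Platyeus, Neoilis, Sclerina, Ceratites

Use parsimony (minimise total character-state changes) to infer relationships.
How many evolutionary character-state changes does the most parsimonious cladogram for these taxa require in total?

Character polarity is set by the outgroup: the derived state is whichever differs from the outgroup's state, so for leaf margin serrate the derived state is '-', and for the remaining characters it is '+'.
dermal ossicles (derived state '+') is shared by Neoilis and Sclerina — a synapomorphy uniting that clade.
forked tongue (derived state '+') is shared by all ingroup taxa — unites the whole ingroup.
caudal autotomy: derived state '+' in Ceratites and Platyeus only — synapomorphy for {Ceratites, Platyeus}.
stem photosynthetic (derived state '+') is shared by Aelites and Cerataria — a synapomorphy uniting that clade.
Only Ceratites, Neoilis, Platyeus, and Sclerina show the derived state '-' for leaf margin serrate, supporting them as a clade.
Most parsimonious ingroup topology: (((Neoilis,Sclerina),(Ceratites,Platyeus)),(Cerataria,Aelites)).
Changes per character on this tree: dermal ossicles: 1; forked tongue: 1; caudal autotomy: 1; stem photosynthetic: 1; leaf margin serrate: 1.
Total = 5.

5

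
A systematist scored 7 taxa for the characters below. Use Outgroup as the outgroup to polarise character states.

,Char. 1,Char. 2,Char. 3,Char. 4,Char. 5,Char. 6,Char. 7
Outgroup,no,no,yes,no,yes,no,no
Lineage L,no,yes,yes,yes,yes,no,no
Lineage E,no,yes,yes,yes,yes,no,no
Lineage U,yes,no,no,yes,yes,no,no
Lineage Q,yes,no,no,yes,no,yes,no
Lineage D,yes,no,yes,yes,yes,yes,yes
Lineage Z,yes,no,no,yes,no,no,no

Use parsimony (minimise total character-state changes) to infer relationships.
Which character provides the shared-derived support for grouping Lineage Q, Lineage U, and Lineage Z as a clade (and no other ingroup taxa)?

Character polarity is set by the outgroup: the derived state is whichever differs from the outgroup's state, so for Char. 3, Char. 5 the derived state is 'no', and for the remaining characters it is 'yes'.
Char. 1 (derived state 'yes') is shared by Lineage D, Lineage Q, Lineage U, and Lineage Z — a synapomorphy uniting that clade.
Char. 2: derived state 'yes' in Lineage E and Lineage L only — synapomorphy for {Lineage E, Lineage L}.
Char. 3: derived state 'no' in Lineage Q, Lineage U, and Lineage Z only — synapomorphy for {Lineage Q, Lineage U, Lineage Z}.
All ingroup taxa share the derived state 'yes' for Char. 4; it defines the ingroup but does not resolve relationships within it.
Char. 5 (derived state 'no') is shared by Lineage Q and Lineage Z — a synapomorphy uniting that clade.
Char. 6 (state 'yes') occurs in Lineage D and Lineage Q but conflicts with the nesting implied by the other characters — most parsimoniously interpreted as homoplasy.
Char. 7: derived state 'yes' in Lineage D only — an autapomorphy, so it tells us nothing about relationships among taxa.
Most parsimonious ingroup topology: ((Lineage L,Lineage E),((Lineage U,(Lineage Q,Lineage Z)),Lineage D)).
The clade {Lineage Q, Lineage U, Lineage Z} is supported by Char. 3: its derived state 'no' occurs in exactly those taxa and in no other taxon (including the outgroup).

Char. 3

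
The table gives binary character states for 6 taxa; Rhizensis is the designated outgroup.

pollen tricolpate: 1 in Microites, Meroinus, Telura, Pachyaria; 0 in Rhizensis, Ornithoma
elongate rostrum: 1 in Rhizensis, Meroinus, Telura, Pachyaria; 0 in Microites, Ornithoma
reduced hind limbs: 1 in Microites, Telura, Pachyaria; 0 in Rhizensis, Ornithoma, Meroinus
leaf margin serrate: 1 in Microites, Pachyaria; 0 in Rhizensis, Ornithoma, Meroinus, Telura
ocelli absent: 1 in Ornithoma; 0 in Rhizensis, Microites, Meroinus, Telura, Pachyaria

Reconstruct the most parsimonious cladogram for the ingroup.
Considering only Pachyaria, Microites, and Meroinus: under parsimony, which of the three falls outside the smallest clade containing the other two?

Meroinus

Character polarity is set by the outgroup: the derived state is whichever differs from the outgroup's state, so for elongate rostrum the derived state is '0', and for the remaining characters it is '1'.
pollen tricolpate: derived state '1' in Meroinus, Microites, Pachyaria, and Telura only — synapomorphy for {Meroinus, Microites, Pachyaria, Telura}.
elongate rostrum (state '0') occurs in Microites and Ornithoma but conflicts with the nesting implied by the other characters — most parsimoniously interpreted as homoplasy.
reduced hind limbs (derived state '1') is shared by Microites, Pachyaria, and Telura — a synapomorphy uniting that clade.
Only Microites and Pachyaria show the derived state '1' for leaf margin serrate, supporting them as a clade.
ocelli absent (derived state '1') is unique to Ornithoma (autapomorphy; uninformative for grouping).
Most parsimonious ingroup topology: ((((Pachyaria,Microites),Telura),Meroinus),Ornithoma).
Pachyaria and Microites share a more recent common ancestor with each other than either does with Meroinus, so Meroinus is the least closely related of the three.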